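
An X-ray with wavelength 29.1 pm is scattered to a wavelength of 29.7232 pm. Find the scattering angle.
42.00°

First find the wavelength shift:
Δλ = λ' - λ = 29.7232 - 29.1 = 0.6232 pm

Using Δλ = λ_C(1 - cos θ), with λ_C = h/(m_e·c) ≈ 2.42631024 pm:
cos θ = 1 - Δλ/λ_C
cos θ = 1 - 0.6232/2.42631024
cos θ = 0.743149

θ = arccos(0.743149)
θ = 42.00°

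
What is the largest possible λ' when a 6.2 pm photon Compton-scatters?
11.0526 pm (at θ = 180°)

The Compton shift is Δλ = λ_C(1 − cos θ).

Since cos θ ranges from −1 to 1, the factor (1 − cos θ) ranges from 0 to 2; the maximum shift occurs at θ = 180° (backscattering):
Δλ_max = 2λ_C = 2 × 2.4263 pm = 4.8526 pm

Maximum scattered wavelength:
λ'_max = λ₀ + Δλ_max = 6.2 + 4.8526 = 11.0526 pm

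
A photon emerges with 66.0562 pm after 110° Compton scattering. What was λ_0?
62.8000 pm

From λ' = λ + Δλ, we have λ = λ' - Δλ

First calculate the Compton shift:
Δλ = λ_C(1 - cos θ)
Δλ = 2.4263 × (1 - cos(110°))
Δλ = 2.4263 × 1.3420
Δλ = 3.2562 pm

Initial wavelength:
λ = λ' - Δλ
λ = 66.0562 - 3.2562
λ = 62.8000 pm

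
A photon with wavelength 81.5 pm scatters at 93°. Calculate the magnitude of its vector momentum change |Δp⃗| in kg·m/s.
1.1617e-23 kg·m/s

Photon momentum magnitude is p = h/λ.

Initial momentum:
p₀ = h/λ = 6.6261e-34/8.1500e-11 = 8.1301e-24 kg·m/s

After scattering:
λ' = λ + Δλ = 81.5 + 2.5533 = 84.0533 pm
p' = h/λ' = 6.6261e-34/8.4053e-11 = 7.8832e-24 kg·m/s

Momentum is a vector; the scattered photon's direction makes angle θ = 93° with the incident direction. The magnitude of the vector change Δp⃗ = p⃗₀ − p⃗' is found from the law of cosines:
|Δp⃗|² = p₀² + p'² − 2p₀p'cos θ
|Δp⃗|² = (8.1301e-24)² + (7.8832e-24)² − 2·8.1301e-24·7.8832e-24·cos(93°)
|Δp⃗| = 1.1617e-23 kg·m/s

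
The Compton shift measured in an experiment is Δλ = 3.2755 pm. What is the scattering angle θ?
110.49°

From the Compton formula Δλ = λ_C(1 - cos θ), we can solve for θ:

cos θ = 1 - Δλ/λ_C

Given:
- Δλ = 3.2755 pm
- λ_C = h/(m_e·c) ≈ 2.42631024 pm

cos θ = 1 - 3.2755/2.42631024
cos θ = 1 - 1.349992
cos θ = -0.349992

θ = arccos(-0.349992)
θ = 110.49°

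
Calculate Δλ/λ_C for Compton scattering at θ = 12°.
0.0219 λ_C

The Compton shift formula is:
Δλ = λ_C(1 - cos θ)

Dividing both sides by λ_C:
Δλ/λ_C = 1 - cos θ

For θ = 12°:
Δλ/λ_C = 1 - cos(12°)
Δλ/λ_C = 1 - 0.9781
Δλ/λ_C = 0.0219

This means the shift is 0.0219 × λ_C = 0.0530 pm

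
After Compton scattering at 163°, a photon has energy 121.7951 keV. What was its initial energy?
228.2002 keV

Convert final energy to wavelength (hc ≈ 1239.842 keV·pm):
λ' = hc/E' = 1239.842 / 121.7951 = 10.1797 pm

Calculate the Compton shift:
Δλ = λ_C(1 - cos(163°))
Δλ = 2.4263 × (1 - cos(163°))
Δλ = 4.7466 pm

Initial wavelength:
λ = λ' - Δλ = 10.1797 - 4.7466 = 5.4331 pm

Initial energy:
E = hc/λ = 1239.842 / 5.4331 = 228.2002 keV

(Intermediate values are shown rounded; full precision is carried through to the final answer.)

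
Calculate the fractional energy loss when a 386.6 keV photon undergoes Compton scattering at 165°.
0.5980 (or 59.80%)

Calculate initial and final photon energies:

Initial: E₀ = 386.6 keV → λ₀ = 3.2070 pm
Compton shift: Δλ = 4.7699 pm
Final wavelength: λ' = 7.9770 pm
Final energy: E' = 155.4274 keV

Fractional energy loss:
(E₀ - E')/E₀ = (386.6000 - 155.4274)/386.6000
= 231.1726/386.6000
= 0.5980
= 59.80%

(Intermediate values are shown rounded; full precision is carried through to the final answer.)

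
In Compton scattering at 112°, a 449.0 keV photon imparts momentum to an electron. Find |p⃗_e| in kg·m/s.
2.9821e-22 kg·m/s

The electron is initially at rest, so by conservation of momentum:
p⃗_e = p⃗₀ − p⃗'  (incident photon momentum minus scattered photon momentum)

Photon momentum magnitudes (p = h/λ = E/c):
λ₀ = hc/E₀ = 2.7613 pm → p₀ = h/λ₀ = 2.3996e-22 kg·m/s
Δλ = λ_C(1 − cos 112°) = 3.3352 pm
λ' = 6.0966 pm → p' = h/λ' = 1.0869e-22 kg·m/s

The scattered photon makes angle θ = 112° with the incident direction, so by the law of cosines:
|p⃗_e|² = p₀² + p'² − 2p₀p'cos θ
|p⃗_e|² = (2.3996e-22)² + (1.0869e-22)² − 2·2.3996e-22·1.0869e-22·cos(112°)
|p⃗_e| = 2.9821e-22 kg·m/s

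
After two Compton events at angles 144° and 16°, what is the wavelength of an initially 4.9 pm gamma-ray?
9.3832 pm

Apply Compton shift twice:

First scattering at θ₁ = 144°:
Δλ₁ = λ_C(1 - cos(144°))
Δλ₁ = 2.4263 × 1.8090
Δλ₁ = 4.3892 pm

After first scattering:
λ₁ = 4.9 + 4.3892 = 9.2892 pm

Second scattering at θ₂ = 16°:
Δλ₂ = λ_C(1 - cos(16°))
Δλ₂ = 2.4263 × 0.0387
Δλ₂ = 0.0940 pm

Final wavelength:
λ₂ = 9.2892 + 0.0940 = 9.3832 pm

Total shift: Δλ_total = 4.3892 + 0.0940 = 4.4832 pm

(Intermediate values are shown rounded; full precision is carried through to the final answer.)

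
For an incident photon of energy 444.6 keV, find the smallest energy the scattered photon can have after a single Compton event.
162.2556 keV (at θ = 180°)

The scattered photon has minimum energy when its wavelength is maximum, i.e., when the Compton shift Δλ = λ_C(1 − cos θ) is maximum. This occurs at θ = 180° (backscattering), giving Δλ_max = 2λ_C = 4.8526 pm.

Initial wavelength: λ₀ = hc/E₀ = 2.7887 pm
Maximum final wavelength: λ'_max = λ₀ + 2λ_C = 2.7887 + 4.8526 = 7.6413 pm
Minimum final energy: E'_min = hc/λ'_max = 162.2556 keV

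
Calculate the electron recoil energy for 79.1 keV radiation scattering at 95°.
11.3940 keV

By energy conservation: K_e = E_initial - E_final

First find the scattered photon energy:
Initial wavelength: λ = hc/E = 15.6744 pm
Compton shift: Δλ = λ_C(1 - cos(95°)) = 2.6378 pm
Final wavelength: λ' = 15.6744 + 2.6378 = 18.3121 pm
Final photon energy: E' = hc/λ' = 67.7060 keV

Electron kinetic energy:
K_e = E - E' = 79.1000 - 67.7060 = 11.3940 keV

(Intermediate values are shown rounded; full precision is carried through to the final answer.)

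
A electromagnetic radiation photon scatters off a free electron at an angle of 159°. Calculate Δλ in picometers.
4.6915 pm

Using the Compton scattering formula:
Δλ = λ_C(1 - cos θ)

where λ_C = h/(m_e·c) ≈ 2.4263 pm is the Compton wavelength of an electron.

For θ = 159°:
cos(159°) = -0.9336
1 - cos(159°) = 1.9336

Δλ = 2.4263 × 1.9336
Δλ = 4.6915 pm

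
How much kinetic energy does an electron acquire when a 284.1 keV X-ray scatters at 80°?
89.4345 keV

By energy conservation: K_e = E_initial - E_final

First find the scattered photon energy:
Initial wavelength: λ = hc/E = 4.3641 pm
Compton shift: Δλ = λ_C(1 - cos(80°)) = 2.0050 pm
Final wavelength: λ' = 4.3641 + 2.0050 = 6.3691 pm
Final photon energy: E' = hc/λ' = 194.6655 keV

Electron kinetic energy:
K_e = E - E' = 284.1000 - 194.6655 = 89.4345 keV

(Intermediate values are shown rounded; full precision is carried through to the final answer.)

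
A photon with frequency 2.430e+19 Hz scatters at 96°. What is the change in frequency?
4.337e+18 Hz (decrease)

Convert frequency to wavelength (c = 299792458 m/s):
λ₀ = c/f₀ = 299792458/2.430e+19 = 1.2337138e-11 m = 12.3371 pm

Calculate Compton shift:
Δλ = λ_C(1 - cos(96°)) = 2.6799 pm

Final wavelength:
λ' = λ₀ + Δλ = 12.3371 + 2.6799 = 15.0171 pm

Final frequency:
f' = c/λ' = 299792458/1.5017067e-11 = 1.9963450e+19 Hz

Frequency shift (decrease):
Δf = f₀ - f' = 2.430e+19 - 1.9963450e+19 = 4.337e+18 Hz

(Intermediate values are shown rounded; full precision is carried through to the final answer.)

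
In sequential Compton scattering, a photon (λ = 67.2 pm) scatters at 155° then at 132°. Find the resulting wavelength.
75.8751 pm

Apply Compton shift twice:

First scattering at θ₁ = 155°:
Δλ₁ = λ_C(1 - cos(155°))
Δλ₁ = 2.4263 × 1.9063
Δλ₁ = 4.6253 pm

After first scattering:
λ₁ = 67.2 + 4.6253 = 71.8253 pm

Second scattering at θ₂ = 132°:
Δλ₂ = λ_C(1 - cos(132°))
Δλ₂ = 2.4263 × 1.6691
Δλ₂ = 4.0498 pm

Final wavelength:
λ₂ = 71.8253 + 4.0498 = 75.8751 pm

Total shift: Δλ_total = 4.6253 + 4.0498 = 8.6751 pm

(Intermediate values are shown rounded; full precision is carried through to the final answer.)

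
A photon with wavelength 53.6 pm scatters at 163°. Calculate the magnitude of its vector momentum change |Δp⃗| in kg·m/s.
2.3458e-23 kg·m/s

Photon momentum magnitude is p = h/λ.

Initial momentum:
p₀ = h/λ = 6.6261e-34/5.3600e-11 = 1.2362e-23 kg·m/s

After scattering:
λ' = λ + Δλ = 53.6 + 4.7466 = 58.3466 pm
p' = h/λ' = 6.6261e-34/5.8347e-11 = 1.1356e-23 kg·m/s

Momentum is a vector; the scattered photon's direction makes angle θ = 163° with the incident direction. The magnitude of the vector change Δp⃗ = p⃗₀ − p⃗' is found from the law of cosines:
|Δp⃗|² = p₀² + p'² − 2p₀p'cos θ
|Δp⃗|² = (1.2362e-23)² + (1.1356e-23)² − 2·1.2362e-23·1.1356e-23·cos(163°)
|Δp⃗| = 2.3458e-23 kg·m/s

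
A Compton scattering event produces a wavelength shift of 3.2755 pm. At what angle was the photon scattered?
110.49°

From the Compton formula Δλ = λ_C(1 - cos θ), we can solve for θ:

cos θ = 1 - Δλ/λ_C

Given:
- Δλ = 3.2755 pm
- λ_C = h/(m_e·c) ≈ 2.42631024 pm

cos θ = 1 - 3.2755/2.42631024
cos θ = 1 - 1.349992
cos θ = -0.349992

θ = arccos(-0.349992)
θ = 110.49°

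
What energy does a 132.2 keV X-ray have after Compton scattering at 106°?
99.3971 keV

First convert energy to wavelength:
λ = hc/E, with hc ≈ 1239.842 keV·pm (i.e. 1239.842 eV·nm)

For E = 132.2 keV = 132200 eV:
λ = 1239.842 keV·pm / 132.2 keV
λ = 9.3785 pm

Calculate the Compton shift:
Δλ = λ_C(1 - cos(106°)) = 2.4263 × 1.2756
Δλ = 3.0951 pm

Final wavelength:
λ' = 9.3785 + 3.0951 = 12.4736 pm

Final energy:
E' = hc/λ' = 1239.842 / 12.4736 = 99.3971 keV

(Intermediate values are shown rounded; full precision is carried through to the final answer.)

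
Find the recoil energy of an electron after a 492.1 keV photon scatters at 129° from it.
300.5514 keV

By energy conservation: K_e = E_initial - E_final

First find the scattered photon energy:
Initial wavelength: λ = hc/E = 2.5195 pm
Compton shift: Δλ = λ_C(1 - cos(129°)) = 3.9532 pm
Final wavelength: λ' = 2.5195 + 3.9532 = 6.4727 pm
Final photon energy: E' = hc/λ' = 191.5486 keV

Electron kinetic energy:
K_e = E - E' = 492.1000 - 191.5486 = 300.5514 keV

(Intermediate values are shown rounded; full precision is carried through to the final answer.)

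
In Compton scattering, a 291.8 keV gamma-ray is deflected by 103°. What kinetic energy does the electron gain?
120.1018 keV

By energy conservation: K_e = E_initial - E_final

First find the scattered photon energy:
Initial wavelength: λ = hc/E = 4.2489 pm
Compton shift: Δλ = λ_C(1 - cos(103°)) = 2.9721 pm
Final wavelength: λ' = 4.2489 + 2.9721 = 7.2211 pm
Final photon energy: E' = hc/λ' = 171.6982 keV

Electron kinetic energy:
K_e = E - E' = 291.8000 - 171.6982 = 120.1018 keV

(Intermediate values are shown rounded; full precision is carried through to the final answer.)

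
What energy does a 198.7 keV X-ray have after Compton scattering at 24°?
192.2375 keV

First convert energy to wavelength:
λ = hc/E, with hc ≈ 1239.842 keV·pm (i.e. 1239.842 eV·nm)

For E = 198.7 keV = 198700 eV:
λ = 1239.842 keV·pm / 198.7 keV
λ = 6.2398 pm

Calculate the Compton shift:
Δλ = λ_C(1 - cos(24°)) = 2.4263 × 0.0865
Δλ = 0.2098 pm

Final wavelength:
λ' = 6.2398 + 0.2098 = 6.4495 pm

Final energy:
E' = hc/λ' = 1239.842 / 6.4495 = 192.2375 keV

(Intermediate values are shown rounded; full precision is carried through to the final answer.)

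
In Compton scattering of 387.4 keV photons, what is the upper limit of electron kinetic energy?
233.4405 keV

Maximum energy transfer occurs at θ = 180° (backscattering).

Initial photon: E₀ = 387.4 keV → λ₀ = 3.2004 pm

Maximum Compton shift (at 180°):
Δλ_max = 2λ_C = 2 × 2.4263 = 4.8526 pm

Final wavelength:
λ' = 3.2004 + 4.8526 = 8.0530 pm

Minimum photon energy (maximum energy to electron):
E'_min = hc/λ' = 153.9595 keV

Maximum electron kinetic energy:
K_max = E₀ - E'_min = 387.4000 - 153.9595 = 233.4405 keV

(Intermediate values are shown rounded; full precision is carried through to the final answer.)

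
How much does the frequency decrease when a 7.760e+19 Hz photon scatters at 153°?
4.213e+19 Hz (decrease)

Convert frequency to wavelength (c = 299792458 m/s):
λ₀ = c/f₀ = 299792458/7.760e+19 = 3.8633049e-12 m = 3.8633 pm

Calculate Compton shift:
Δλ = λ_C(1 - cos(153°)) = 4.5882 pm

Final wavelength:
λ' = λ₀ + Δλ = 3.8633 + 4.5882 = 8.4515 pm

Final frequency:
f' = c/λ' = 299792458/8.4514734e-12 = 3.5472212e+19 Hz

Frequency shift (decrease):
Δf = f₀ - f' = 7.760e+19 - 3.5472212e+19 = 4.213e+19 Hz

(Intermediate values are shown rounded; full precision is carried through to the final answer.)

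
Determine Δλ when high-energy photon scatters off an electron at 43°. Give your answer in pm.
0.6518 pm

Using the Compton scattering formula:
Δλ = λ_C(1 - cos θ)

where λ_C = h/(m_e·c) ≈ 2.4263 pm is the Compton wavelength of an electron.

For θ = 43°:
cos(43°) = 0.7314
1 - cos(43°) = 0.2686

Δλ = 2.4263 × 0.2686
Δλ = 0.6518 pm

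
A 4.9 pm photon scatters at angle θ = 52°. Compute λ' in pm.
5.8325 pm

Using the Compton scattering formula:
λ' = λ + Δλ = λ + λ_C(1 - cos θ)

Given:
- Initial wavelength λ = 4.9 pm
- Scattering angle θ = 52°
- Compton wavelength λ_C ≈ 2.4263 pm

Calculate the shift:
Δλ = 2.4263 × (1 - cos(52°))
Δλ = 2.4263 × 0.3843
Δλ = 0.9325 pm

Final wavelength:
λ' = 4.9 + 0.9325 = 5.8325 pm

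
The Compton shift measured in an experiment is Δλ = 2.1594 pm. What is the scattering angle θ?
83.68°

From the Compton formula Δλ = λ_C(1 - cos θ), we can solve for θ:

cos θ = 1 - Δλ/λ_C

Given:
- Δλ = 2.1594 pm
- λ_C = h/(m_e·c) ≈ 2.42631024 pm

cos θ = 1 - 2.1594/2.42631024
cos θ = 1 - 0.889993
cos θ = 0.110007

θ = arccos(0.110007)
θ = 83.68°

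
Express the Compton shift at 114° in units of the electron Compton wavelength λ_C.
1.4067 λ_C

The Compton shift formula is:
Δλ = λ_C(1 - cos θ)

Dividing both sides by λ_C:
Δλ/λ_C = 1 - cos θ

For θ = 114°:
Δλ/λ_C = 1 - cos(114°)
Δλ/λ_C = 1 - -0.4067
Δλ/λ_C = 1.4067

This means the shift is 1.4067 × λ_C = 3.4132 pm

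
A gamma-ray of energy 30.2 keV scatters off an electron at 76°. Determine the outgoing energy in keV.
28.9050 keV

First convert energy to wavelength:
λ = hc/E, with hc ≈ 1239.842 keV·pm (i.e. 1239.842 eV·nm)

For E = 30.2 keV = 30200 eV:
λ = 1239.842 keV·pm / 30.2 keV
λ = 41.0544 pm

Calculate the Compton shift:
Δλ = λ_C(1 - cos(76°)) = 2.4263 × 0.7581
Δλ = 1.8393 pm

Final wavelength:
λ' = 41.0544 + 1.8393 = 42.8937 pm

Final energy:
E' = hc/λ' = 1239.842 / 42.8937 = 28.9050 keV

(Intermediate values are shown rounded; full precision is carried through to the final answer.)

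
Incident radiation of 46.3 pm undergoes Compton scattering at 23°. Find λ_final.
46.4929 pm

Using the Compton scattering formula:
λ' = λ + Δλ = λ + λ_C(1 - cos θ)

Given:
- Initial wavelength λ = 46.3 pm
- Scattering angle θ = 23°
- Compton wavelength λ_C ≈ 2.4263 pm

Calculate the shift:
Δλ = 2.4263 × (1 - cos(23°))
Δλ = 2.4263 × 0.0795
Δλ = 0.1929 pm

Final wavelength:
λ' = 46.3 + 0.1929 = 46.4929 pm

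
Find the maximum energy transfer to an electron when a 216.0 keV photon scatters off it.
98.9524 keV

Maximum energy transfer occurs at θ = 180° (backscattering).

Initial photon: E₀ = 216.0 keV → λ₀ = 5.7400 pm

Maximum Compton shift (at 180°):
Δλ_max = 2λ_C = 2 × 2.4263 = 4.8526 pm

Final wavelength:
λ' = 5.7400 + 4.8526 = 10.5926 pm

Minimum photon energy (maximum energy to electron):
E'_min = hc/λ' = 117.0476 keV

Maximum electron kinetic energy:
K_max = E₀ - E'_min = 216.0000 - 117.0476 = 98.9524 keV

(Intermediate values are shown rounded; full precision is carried through to the final answer.)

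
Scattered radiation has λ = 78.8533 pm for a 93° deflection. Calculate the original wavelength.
76.3000 pm

From λ' = λ + Δλ, we have λ = λ' - Δλ

First calculate the Compton shift:
Δλ = λ_C(1 - cos θ)
Δλ = 2.4263 × (1 - cos(93°))
Δλ = 2.4263 × 1.0523
Δλ = 2.5533 pm

Initial wavelength:
λ = λ' - Δλ
λ = 78.8533 - 2.5533
λ = 76.3000 pm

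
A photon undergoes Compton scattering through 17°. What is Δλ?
0.1060 pm

Using the Compton scattering formula:
Δλ = λ_C(1 - cos θ)

where λ_C = h/(m_e·c) ≈ 2.4263 pm is the Compton wavelength of an electron.

For θ = 17°:
cos(17°) = 0.9563
1 - cos(17°) = 0.0437

Δλ = 2.4263 × 0.0437
Δλ = 0.1060 pm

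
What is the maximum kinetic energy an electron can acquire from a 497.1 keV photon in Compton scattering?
328.3399 keV

Maximum energy transfer occurs at θ = 180° (backscattering).

Initial photon: E₀ = 497.1 keV → λ₀ = 2.4942 pm

Maximum Compton shift (at 180°):
Δλ_max = 2λ_C = 2 × 2.4263 = 4.8526 pm

Final wavelength:
λ' = 2.4942 + 4.8526 = 7.3468 pm

Minimum photon energy (maximum energy to electron):
E'_min = hc/λ' = 168.7601 keV

Maximum electron kinetic energy:
K_max = E₀ - E'_min = 497.1000 - 168.7601 = 328.3399 keV

(Intermediate values are shown rounded; full precision is carried through to the final answer.)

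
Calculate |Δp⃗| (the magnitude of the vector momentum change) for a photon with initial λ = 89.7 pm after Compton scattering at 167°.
1.4307e-23 kg·m/s

Photon momentum magnitude is p = h/λ.

Initial momentum:
p₀ = h/λ = 6.6261e-34/8.9700e-11 = 7.3869e-24 kg·m/s

After scattering:
λ' = λ + Δλ = 89.7 + 4.7904 = 94.4904 pm
p' = h/λ' = 6.6261e-34/9.4490e-11 = 7.0124e-24 kg·m/s

Momentum is a vector; the scattered photon's direction makes angle θ = 167° with the incident direction. The magnitude of the vector change Δp⃗ = p⃗₀ − p⃗' is found from the law of cosines:
|Δp⃗|² = p₀² + p'² − 2p₀p'cos θ
|Δp⃗|² = (7.3869e-24)² + (7.0124e-24)² − 2·7.3869e-24·7.0124e-24·cos(167°)
|Δp⃗| = 1.4307e-23 kg·m/s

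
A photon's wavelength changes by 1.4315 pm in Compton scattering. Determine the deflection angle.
65.79°

From the Compton formula Δλ = λ_C(1 - cos θ), we can solve for θ:

cos θ = 1 - Δλ/λ_C

Given:
- Δλ = 1.4315 pm
- λ_C = h/(m_e·c) ≈ 2.42631024 pm

cos θ = 1 - 1.4315/2.42631024
cos θ = 1 - 0.589991
cos θ = 0.410009

θ = arccos(0.410009)
θ = 65.79°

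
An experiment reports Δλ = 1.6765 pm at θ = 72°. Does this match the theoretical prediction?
Yes, consistent

Calculate the expected shift for θ = 72°:

Δλ_expected = λ_C(1 - cos(72°))
Δλ_expected = 2.4263 × (1 - cos(72°))
Δλ_expected = 2.4263 × 0.6910
Δλ_expected = 1.6765 pm

Given shift: 1.6765 pm
Expected shift: 1.6765 pm
Difference: 0.0000 pm

The values match. This is consistent with Compton scattering at the stated angle.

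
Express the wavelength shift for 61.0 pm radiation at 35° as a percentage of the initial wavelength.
0.7193%

Calculate the Compton shift:
Δλ = λ_C(1 - cos(35°))
Δλ = 2.4263 × (1 - cos(35°))
Δλ = 2.4263 × 0.1808
Δλ = 0.4388 pm

Percentage change:
(Δλ/λ₀) × 100 = (0.4388/61.0) × 100
= 0.7193%

(Intermediate values are shown rounded; full precision is carried through to the final answer.)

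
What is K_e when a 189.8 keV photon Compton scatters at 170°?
80.5447 keV

By energy conservation: K_e = E_initial - E_final

First find the scattered photon energy:
Initial wavelength: λ = hc/E = 6.5324 pm
Compton shift: Δλ = λ_C(1 - cos(170°)) = 4.8158 pm
Final wavelength: λ' = 6.5324 + 4.8158 = 11.3481 pm
Final photon energy: E' = hc/λ' = 109.2553 keV

Electron kinetic energy:
K_e = E - E' = 189.8000 - 109.2553 = 80.5447 keV

(Intermediate values are shown rounded; full precision is carried through to the final answer.)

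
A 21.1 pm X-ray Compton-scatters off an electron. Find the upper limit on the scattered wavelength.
25.9526 pm (at θ = 180°)

The Compton shift is Δλ = λ_C(1 − cos θ).

Since cos θ ranges from −1 to 1, the factor (1 − cos θ) ranges from 0 to 2; the maximum shift occurs at θ = 180° (backscattering):
Δλ_max = 2λ_C = 2 × 2.4263 pm = 4.8526 pm

Maximum scattered wavelength:
λ'_max = λ₀ + Δλ_max = 21.1 + 4.8526 = 25.9526 pm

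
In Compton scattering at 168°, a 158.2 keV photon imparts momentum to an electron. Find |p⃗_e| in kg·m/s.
1.3627e-22 kg·m/s

The electron is initially at rest, so by conservation of momentum:
p⃗_e = p⃗₀ − p⃗'  (incident photon momentum minus scattered photon momentum)

Photon momentum magnitudes (p = h/λ = E/c):
λ₀ = hc/E₀ = 7.8372 pm → p₀ = h/λ₀ = 8.4547e-23 kg·m/s
Δλ = λ_C(1 − cos 168°) = 4.7996 pm
λ' = 12.6368 pm → p' = h/λ' = 5.2435e-23 kg·m/s

The scattered photon makes angle θ = 168° with the incident direction, so by the law of cosines:
|p⃗_e|² = p₀² + p'² − 2p₀p'cos θ
|p⃗_e|² = (8.4547e-23)² + (5.2435e-23)² − 2·8.4547e-23·5.2435e-23·cos(168°)
|p⃗_e| = 1.3627e-22 kg·m/s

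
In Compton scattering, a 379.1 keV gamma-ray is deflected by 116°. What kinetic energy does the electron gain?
195.7029 keV

By energy conservation: K_e = E_initial - E_final

First find the scattered photon energy:
Initial wavelength: λ = hc/E = 3.2705 pm
Compton shift: Δλ = λ_C(1 - cos(116°)) = 3.4899 pm
Final wavelength: λ' = 3.2705 + 3.4899 = 6.7604 pm
Final photon energy: E' = hc/λ' = 183.3971 keV

Electron kinetic energy:
K_e = E - E' = 379.1000 - 183.3971 = 195.7029 keV

(Intermediate values are shown rounded; full precision is carried through to the final answer.)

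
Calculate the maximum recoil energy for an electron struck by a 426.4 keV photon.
266.6331 keV

Maximum energy transfer occurs at θ = 180° (backscattering).

Initial photon: E₀ = 426.4 keV → λ₀ = 2.9077 pm

Maximum Compton shift (at 180°):
Δλ_max = 2λ_C = 2 × 2.4263 = 4.8526 pm

Final wavelength:
λ' = 2.9077 + 4.8526 = 7.7603 pm

Minimum photon energy (maximum energy to electron):
E'_min = hc/λ' = 159.7669 keV

Maximum electron kinetic energy:
K_max = E₀ - E'_min = 426.4000 - 159.7669 = 266.6331 keV

(Intermediate values are shown rounded; full precision is carried through to the final answer.)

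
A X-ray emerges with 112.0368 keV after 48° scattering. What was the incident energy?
120.8000 keV

Convert final energy to wavelength (hc ≈ 1239.842 keV·pm):
λ' = hc/E' = 1239.842 / 112.0368 = 11.0664 pm

Calculate the Compton shift:
Δλ = λ_C(1 - cos(48°))
Δλ = 2.4263 × (1 - cos(48°))
Δλ = 0.8028 pm

Initial wavelength:
λ = λ' - Δλ = 11.0664 - 0.8028 = 10.2636 pm

Initial energy:
E = hc/λ = 1239.842 / 10.2636 = 120.8000 keV

(Intermediate values are shown rounded; full precision is carried through to the final answer.)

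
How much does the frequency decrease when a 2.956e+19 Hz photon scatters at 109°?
7.117e+18 Hz (decrease)

Convert frequency to wavelength (c = 299792458 m/s):
λ₀ = c/f₀ = 299792458/2.956e+19 = 1.0141829e-11 m = 10.1418 pm

Calculate Compton shift:
Δλ = λ_C(1 - cos(109°)) = 3.2162 pm

Final wavelength:
λ' = λ₀ + Δλ = 10.1418 + 3.2162 = 13.3581 pm

Final frequency:
f' = c/λ' = 299792458/1.3358068e-11 = 2.2442800e+19 Hz

Frequency shift (decrease):
Δf = f₀ - f' = 2.956e+19 - 2.2442800e+19 = 7.117e+18 Hz

(Intermediate values are shown rounded; full precision is carried through to the final answer.)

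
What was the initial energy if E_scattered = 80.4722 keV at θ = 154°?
114.8000 keV

Convert final energy to wavelength (hc ≈ 1239.842 keV·pm):
λ' = hc/E' = 1239.842 / 80.4722 = 15.4071 pm

Calculate the Compton shift:
Δλ = λ_C(1 - cos(154°))
Δλ = 2.4263 × (1 - cos(154°))
Δλ = 4.6071 pm

Initial wavelength:
λ = λ' - Δλ = 15.4071 - 4.6071 = 10.8000 pm

Initial energy:
E = hc/λ = 1239.842 / 10.8000 = 114.8000 keV

(Intermediate values are shown rounded; full precision is carried through to the final answer.)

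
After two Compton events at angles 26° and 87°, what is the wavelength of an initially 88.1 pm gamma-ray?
90.6449 pm

Apply Compton shift twice:

First scattering at θ₁ = 26°:
Δλ₁ = λ_C(1 - cos(26°))
Δλ₁ = 2.4263 × 0.1012
Δλ₁ = 0.2456 pm

After first scattering:
λ₁ = 88.1 + 0.2456 = 88.3456 pm

Second scattering at θ₂ = 87°:
Δλ₂ = λ_C(1 - cos(87°))
Δλ₂ = 2.4263 × 0.9477
Δλ₂ = 2.2993 pm

Final wavelength:
λ₂ = 88.3456 + 2.2993 = 90.6449 pm

Total shift: Δλ_total = 0.2456 + 2.2993 = 2.5449 pm

(Intermediate values are shown rounded; full precision is carried through to the final answer.)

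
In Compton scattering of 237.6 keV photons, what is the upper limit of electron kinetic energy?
114.4876 keV

Maximum energy transfer occurs at θ = 180° (backscattering).

Initial photon: E₀ = 237.6 keV → λ₀ = 5.2182 pm

Maximum Compton shift (at 180°):
Δλ_max = 2λ_C = 2 × 2.4263 = 4.8526 pm

Final wavelength:
λ' = 5.2182 + 4.8526 = 10.0708 pm

Minimum photon energy (maximum energy to electron):
E'_min = hc/λ' = 123.1124 keV

Maximum electron kinetic energy:
K_max = E₀ - E'_min = 237.6000 - 123.1124 = 114.4876 keV

(Intermediate values are shown rounded; full precision is carried through to the final answer.)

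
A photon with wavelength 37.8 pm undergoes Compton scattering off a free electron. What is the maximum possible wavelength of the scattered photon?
42.6526 pm (at θ = 180°)

The Compton shift is Δλ = λ_C(1 − cos θ).

Since cos θ ranges from −1 to 1, the factor (1 − cos θ) ranges from 0 to 2; the maximum shift occurs at θ = 180° (backscattering):
Δλ_max = 2λ_C = 2 × 2.4263 pm = 4.8526 pm

Maximum scattered wavelength:
λ'_max = λ₀ + Δλ_max = 37.8 + 4.8526 = 42.6526 pm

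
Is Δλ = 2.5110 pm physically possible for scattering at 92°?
Yes, consistent

Calculate the expected shift for θ = 92°:

Δλ_expected = λ_C(1 - cos(92°))
Δλ_expected = 2.4263 × (1 - cos(92°))
Δλ_expected = 2.4263 × 1.0349
Δλ_expected = 2.5110 pm

Given shift: 2.5110 pm
Expected shift: 2.5110 pm
Difference: 0.0000 pm

The values match. This is consistent with Compton scattering at the stated angle.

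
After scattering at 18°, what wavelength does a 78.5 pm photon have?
78.6188 pm

Using the Compton scattering formula:
λ' = λ + Δλ = λ + λ_C(1 - cos θ)

Given:
- Initial wavelength λ = 78.5 pm
- Scattering angle θ = 18°
- Compton wavelength λ_C ≈ 2.4263 pm

Calculate the shift:
Δλ = 2.4263 × (1 - cos(18°))
Δλ = 2.4263 × 0.0489
Δλ = 0.1188 pm

Final wavelength:
λ' = 78.5 + 0.1188 = 78.6188 pm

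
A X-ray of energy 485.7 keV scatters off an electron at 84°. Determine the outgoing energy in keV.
262.3792 keV

First convert energy to wavelength:
λ = hc/E, with hc ≈ 1239.842 keV·pm (i.e. 1239.842 eV·nm)

For E = 485.7 keV = 485700 eV:
λ = 1239.842 keV·pm / 485.7 keV
λ = 2.5527 pm

Calculate the Compton shift:
Δλ = λ_C(1 - cos(84°)) = 2.4263 × 0.8955
Δλ = 2.1727 pm

Final wavelength:
λ' = 2.5527 + 2.1727 = 4.7254 pm

Final energy:
E' = hc/λ' = 1239.842 / 4.7254 = 262.3792 keV

(Intermediate values are shown rounded; full precision is carried through to the final answer.)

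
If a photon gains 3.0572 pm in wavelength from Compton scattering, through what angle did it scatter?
105.07°

From the Compton formula Δλ = λ_C(1 - cos θ), we can solve for θ:

cos θ = 1 - Δλ/λ_C

Given:
- Δλ = 3.0572 pm
- λ_C = h/(m_e·c) ≈ 2.42631024 pm

cos θ = 1 - 3.0572/2.42631024
cos θ = 1 - 1.260020
cos θ = -0.260020

θ = arccos(-0.260020)
θ = 105.07°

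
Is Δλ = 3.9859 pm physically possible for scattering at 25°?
No, inconsistent

Calculate the expected shift for θ = 25°:

Δλ_expected = λ_C(1 - cos(25°))
Δλ_expected = 2.4263 × (1 - cos(25°))
Δλ_expected = 2.4263 × 0.0937
Δλ_expected = 0.2273 pm

Given shift: 3.9859 pm
Expected shift: 0.2273 pm
Difference: 3.7586 pm

The values do not match. The given shift corresponds to θ ≈ 130.0°, not 25°.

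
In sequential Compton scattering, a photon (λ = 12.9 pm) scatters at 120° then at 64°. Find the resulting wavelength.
17.9022 pm

Apply Compton shift twice:

First scattering at θ₁ = 120°:
Δλ₁ = λ_C(1 - cos(120°))
Δλ₁ = 2.4263 × 1.5000
Δλ₁ = 3.6395 pm

After first scattering:
λ₁ = 12.9 + 3.6395 = 16.5395 pm

Second scattering at θ₂ = 64°:
Δλ₂ = λ_C(1 - cos(64°))
Δλ₂ = 2.4263 × 0.5616
Δλ₂ = 1.3627 pm

Final wavelength:
λ₂ = 16.5395 + 1.3627 = 17.9022 pm

Total shift: Δλ_total = 3.6395 + 1.3627 = 5.0022 pm

(Intermediate values are shown rounded; full precision is carried through to the final answer.)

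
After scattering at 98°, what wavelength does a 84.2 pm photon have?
86.9640 pm

Using the Compton scattering formula:
λ' = λ + Δλ = λ + λ_C(1 - cos θ)

Given:
- Initial wavelength λ = 84.2 pm
- Scattering angle θ = 98°
- Compton wavelength λ_C ≈ 2.4263 pm

Calculate the shift:
Δλ = 2.4263 × (1 - cos(98°))
Δλ = 2.4263 × 1.1392
Δλ = 2.7640 pm

Final wavelength:
λ' = 84.2 + 2.7640 = 86.9640 pm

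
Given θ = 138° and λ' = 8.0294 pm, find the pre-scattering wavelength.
3.8000 pm

From λ' = λ + Δλ, we have λ = λ' - Δλ

First calculate the Compton shift:
Δλ = λ_C(1 - cos θ)
Δλ = 2.4263 × (1 - cos(138°))
Δλ = 2.4263 × 1.7431
Δλ = 4.2294 pm

Initial wavelength:
λ = λ' - Δλ
λ = 8.0294 - 4.2294
λ = 3.8000 pm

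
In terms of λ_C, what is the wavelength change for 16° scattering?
0.0387 λ_C

The Compton shift formula is:
Δλ = λ_C(1 - cos θ)

Dividing both sides by λ_C:
Δλ/λ_C = 1 - cos θ

For θ = 16°:
Δλ/λ_C = 1 - cos(16°)
Δλ/λ_C = 1 - 0.9613
Δλ/λ_C = 0.0387

This means the shift is 0.0387 × λ_C = 0.0940 pm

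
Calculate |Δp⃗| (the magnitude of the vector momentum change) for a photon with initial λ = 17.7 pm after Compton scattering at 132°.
6.2095e-23 kg·m/s

Photon momentum magnitude is p = h/λ.

Initial momentum:
p₀ = h/λ = 6.6261e-34/1.7700e-11 = 3.7435e-23 kg·m/s

After scattering:
λ' = λ + Δλ = 17.7 + 4.0498 = 21.7498 pm
p' = h/λ' = 6.6261e-34/2.1750e-11 = 3.0465e-23 kg·m/s

Momentum is a vector; the scattered photon's direction makes angle θ = 132° with the incident direction. The magnitude of the vector change Δp⃗ = p⃗₀ − p⃗' is found from the law of cosines:
|Δp⃗|² = p₀² + p'² − 2p₀p'cos θ
|Δp⃗|² = (3.7435e-23)² + (3.0465e-23)² − 2·3.7435e-23·3.0465e-23·cos(132°)
|Δp⃗| = 6.2095e-23 kg·m/s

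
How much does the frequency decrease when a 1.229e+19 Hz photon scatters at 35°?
2.172e+17 Hz (decrease)

Convert frequency to wavelength (c = 299792458 m/s):
λ₀ = c/f₀ = 299792458/1.229e+19 = 2.4393202e-11 m = 24.3932 pm

Calculate Compton shift:
Δλ = λ_C(1 - cos(35°)) = 0.4388 pm

Final wavelength:
λ' = λ₀ + Δλ = 24.3932 + 0.4388 = 24.8320 pm

Final frequency:
f' = c/λ' = 299792458/2.4831996e-11 = 1.2072830e+19 Hz

Frequency shift (decrease):
Δf = f₀ - f' = 1.229e+19 - 1.2072830e+19 = 2.172e+17 Hz

(Intermediate values are shown rounded; full precision is carried through to the final answer.)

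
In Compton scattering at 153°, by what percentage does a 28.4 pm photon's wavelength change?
16.1555%

Calculate the Compton shift:
Δλ = λ_C(1 - cos(153°))
Δλ = 2.4263 × (1 - cos(153°))
Δλ = 2.4263 × 1.8910
Δλ = 4.5882 pm

Percentage change:
(Δλ/λ₀) × 100 = (4.5882/28.4) × 100
= 16.1555%

(Intermediate values are shown rounded; full precision is carried through to the final answer.)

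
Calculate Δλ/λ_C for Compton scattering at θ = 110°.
1.3420 λ_C

The Compton shift formula is:
Δλ = λ_C(1 - cos θ)

Dividing both sides by λ_C:
Δλ/λ_C = 1 - cos θ

For θ = 110°:
Δλ/λ_C = 1 - cos(110°)
Δλ/λ_C = 1 - -0.3420
Δλ/λ_C = 1.3420

This means the shift is 1.3420 × λ_C = 3.2562 pm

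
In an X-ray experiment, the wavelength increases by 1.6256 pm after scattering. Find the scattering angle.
70.73°

From the Compton formula Δλ = λ_C(1 - cos θ), we can solve for θ:

cos θ = 1 - Δλ/λ_C

Given:
- Δλ = 1.6256 pm
- λ_C = h/(m_e·c) ≈ 2.42631024 pm

cos θ = 1 - 1.6256/2.42631024
cos θ = 1 - 0.669989
cos θ = 0.330011

θ = arccos(0.330011)
θ = 70.73°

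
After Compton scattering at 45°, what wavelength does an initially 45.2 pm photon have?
45.9106 pm

Using the Compton formula: λ' = λ + λ_C(1 − cos θ)

For θ = 45°, cos θ = √2/2 (exact) ≈ 0.7071, so:
1 − cos 45° = 1 − (√2/2) ≈ 0.2929

Δλ = λ_C × 0.2929 = 2.4263 × 0.2929 = 0.7106 pm

λ' = 45.2 + 0.7106 = 45.9106 pm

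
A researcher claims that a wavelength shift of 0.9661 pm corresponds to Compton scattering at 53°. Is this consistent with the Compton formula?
Yes, consistent

Calculate the expected shift for θ = 53°:

Δλ_expected = λ_C(1 - cos(53°))
Δλ_expected = 2.4263 × (1 - cos(53°))
Δλ_expected = 2.4263 × 0.3982
Δλ_expected = 0.9661 pm

Given shift: 0.9661 pm
Expected shift: 0.9661 pm
Difference: 0.0000 pm

The values match. This is consistent with Compton scattering at the stated angle.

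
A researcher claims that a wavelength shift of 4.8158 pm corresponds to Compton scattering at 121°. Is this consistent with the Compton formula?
No, inconsistent

Calculate the expected shift for θ = 121°:

Δλ_expected = λ_C(1 - cos(121°))
Δλ_expected = 2.4263 × (1 - cos(121°))
Δλ_expected = 2.4263 × 1.5150
Δλ_expected = 3.6760 pm

Given shift: 4.8158 pm
Expected shift: 3.6760 pm
Difference: 1.1398 pm

The values do not match. The given shift corresponds to θ ≈ 170.0°, not 121°.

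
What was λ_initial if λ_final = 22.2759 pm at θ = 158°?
17.6000 pm

From λ' = λ + Δλ, we have λ = λ' - Δλ

First calculate the Compton shift:
Δλ = λ_C(1 - cos θ)
Δλ = 2.4263 × (1 - cos(158°))
Δλ = 2.4263 × 1.9272
Δλ = 4.6759 pm

Initial wavelength:
λ = λ' - Δλ
λ = 22.2759 - 4.6759
λ = 17.6000 pm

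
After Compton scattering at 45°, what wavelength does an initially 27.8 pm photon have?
28.5106 pm

Using the Compton formula: λ' = λ + λ_C(1 − cos θ)

For θ = 45°, cos θ = √2/2 (exact) ≈ 0.7071, so:
1 − cos 45° = 1 − (√2/2) ≈ 0.2929

Δλ = λ_C × 0.2929 = 2.4263 × 0.2929 = 0.7106 pm

λ' = 27.8 + 0.7106 = 28.5106 pm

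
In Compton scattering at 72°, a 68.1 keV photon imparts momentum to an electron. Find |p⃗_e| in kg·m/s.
4.1056e-23 kg·m/s

The electron is initially at rest, so by conservation of momentum:
p⃗_e = p⃗₀ − p⃗'  (incident photon momentum minus scattered photon momentum)

Photon momentum magnitudes (p = h/λ = E/c):
λ₀ = hc/E₀ = 18.2062 pm → p₀ = h/λ₀ = 3.6395e-23 kg·m/s
Δλ = λ_C(1 − cos 72°) = 1.6765 pm
λ' = 19.8827 pm → p' = h/λ' = 3.3326e-23 kg·m/s

The scattered photon makes angle θ = 72° with the incident direction, so by the law of cosines:
|p⃗_e|² = p₀² + p'² − 2p₀p'cos θ
|p⃗_e|² = (3.6395e-23)² + (3.3326e-23)² − 2·3.6395e-23·3.3326e-23·cos(72°)
|p⃗_e| = 4.1056e-23 kg·m/s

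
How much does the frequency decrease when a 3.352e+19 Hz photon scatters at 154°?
1.140e+19 Hz (decrease)

Convert frequency to wavelength (c = 299792458 m/s):
λ₀ = c/f₀ = 299792458/3.352e+19 = 8.9436891e-12 m = 8.9437 pm

Calculate Compton shift:
Δλ = λ_C(1 - cos(154°)) = 4.6071 pm

Final wavelength:
λ' = λ₀ + Δλ = 8.9437 + 4.6071 = 13.5508 pm

Final frequency:
f' = c/λ' = 299792458/1.3550753e-11 = 2.2123676e+19 Hz

Frequency shift (decrease):
Δf = f₀ - f' = 3.352e+19 - 2.2123676e+19 = 1.140e+19 Hz

(Intermediate values are shown rounded; full precision is carried through to the final answer.)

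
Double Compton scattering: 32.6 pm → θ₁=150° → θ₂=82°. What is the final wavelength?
39.2162 pm

Apply Compton shift twice:

First scattering at θ₁ = 150°:
Δλ₁ = λ_C(1 - cos(150°))
Δλ₁ = 2.4263 × 1.8660
Δλ₁ = 4.5276 pm

After first scattering:
λ₁ = 32.6 + 4.5276 = 37.1276 pm

Second scattering at θ₂ = 82°:
Δλ₂ = λ_C(1 - cos(82°))
Δλ₂ = 2.4263 × 0.8608
Δλ₂ = 2.0886 pm

Final wavelength:
λ₂ = 37.1276 + 2.0886 = 39.2162 pm

Total shift: Δλ_total = 4.5276 + 2.0886 = 6.6162 pm

(Intermediate values are shown rounded; full precision is carried through to the final answer.)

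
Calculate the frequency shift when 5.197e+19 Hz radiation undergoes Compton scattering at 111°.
1.890e+19 Hz (decrease)

Convert frequency to wavelength (c = 299792458 m/s):
λ₀ = c/f₀ = 299792458/5.197e+19 = 5.7685676e-12 m = 5.7686 pm

Calculate Compton shift:
Δλ = λ_C(1 - cos(111°)) = 3.2958 pm

Final wavelength:
λ' = λ₀ + Δλ = 5.7686 + 3.2958 = 9.0644 pm

Final frequency:
f' = c/λ' = 299792458/9.0643897e-12 = 3.3073651e+19 Hz

Frequency shift (decrease):
Δf = f₀ - f' = 5.197e+19 - 3.3073651e+19 = 1.890e+19 Hz

(Intermediate values are shown rounded; full precision is carried through to the final answer.)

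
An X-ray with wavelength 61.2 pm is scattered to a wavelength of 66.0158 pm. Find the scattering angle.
170.01°

First find the wavelength shift:
Δλ = λ' - λ = 66.0158 - 61.2 = 4.8158 pm

Using Δλ = λ_C(1 - cos θ), with λ_C = h/(m_e·c) ≈ 2.42631024 pm:
cos θ = 1 - Δλ/λ_C
cos θ = 1 - 4.8158/2.42631024
cos θ = -0.984825

θ = arccos(-0.984825)
θ = 170.01°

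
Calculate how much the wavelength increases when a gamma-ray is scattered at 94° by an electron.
2.5956 pm

Using the Compton scattering formula:
Δλ = λ_C(1 - cos θ)

where λ_C = h/(m_e·c) ≈ 2.4263 pm is the Compton wavelength of an electron.

For θ = 94°:
cos(94°) = -0.0698
1 - cos(94°) = 1.0698

Δλ = 2.4263 × 1.0698
Δλ = 2.5956 pm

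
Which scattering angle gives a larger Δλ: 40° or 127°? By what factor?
127° produces the larger shift by a factor of 6.847

Calculate both shifts using Δλ = λ_C(1 - cos θ):

For θ₁ = 40°:
Δλ₁ = 2.4263 × (1 - cos(40°))
Δλ₁ = 2.4263 × 0.2340
Δλ₁ = 0.5676 pm

For θ₂ = 127°:
Δλ₂ = 2.4263 × (1 - cos(127°))
Δλ₂ = 2.4263 × 1.6018
Δλ₂ = 3.8865 pm

The 127° angle produces the larger shift.
Ratio: 3.8865/0.5676 = 6.847

(Intermediate values are shown rounded; full precision is carried through to the final answer.)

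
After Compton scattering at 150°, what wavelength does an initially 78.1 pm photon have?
82.6276 pm

Using the Compton formula: λ' = λ + λ_C(1 − cos θ)

For θ = 150°, cos θ = -√3/2 (exact) ≈ -0.8660, so:
1 − cos 150° = 1 − (-√3/2) ≈ 1.8660

Δλ = λ_C × 1.8660 = 2.4263 × 1.8660 = 4.5276 pm

λ' = 78.1 + 4.5276 = 82.6276 pm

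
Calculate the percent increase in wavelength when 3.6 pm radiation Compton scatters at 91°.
68.5738%

Calculate the Compton shift:
Δλ = λ_C(1 - cos(91°))
Δλ = 2.4263 × (1 - cos(91°))
Δλ = 2.4263 × 1.0175
Δλ = 2.4687 pm

Percentage change:
(Δλ/λ₀) × 100 = (2.4687/3.6) × 100
= 68.5738%

(Intermediate values are shown rounded; full precision is carried through to the final answer.)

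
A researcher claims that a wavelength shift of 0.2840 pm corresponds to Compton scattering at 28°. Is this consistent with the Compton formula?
Yes, consistent

Calculate the expected shift for θ = 28°:

Δλ_expected = λ_C(1 - cos(28°))
Δλ_expected = 2.4263 × (1 - cos(28°))
Δλ_expected = 2.4263 × 0.1171
Δλ_expected = 0.2840 pm

Given shift: 0.2840 pm
Expected shift: 0.2840 pm
Difference: 0.0000 pm

The values match. This is consistent with Compton scattering at the stated angle.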